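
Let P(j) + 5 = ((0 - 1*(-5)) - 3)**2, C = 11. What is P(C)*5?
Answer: -5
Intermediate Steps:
P(j) = -1 (P(j) = -5 + ((0 - 1*(-5)) - 3)**2 = -5 + ((0 + 5) - 3)**2 = -5 + (5 - 3)**2 = -5 + 2**2 = -5 + 4 = -1)
P(C)*5 = -1*5 = -5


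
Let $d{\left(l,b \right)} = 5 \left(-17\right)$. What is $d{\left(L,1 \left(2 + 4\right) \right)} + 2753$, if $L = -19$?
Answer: $2668$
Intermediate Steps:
$d{\left(l,b \right)} = -85$
$d{\left(L,1 \left(2 + 4\right) \right)} + 2753 = -85 + 2753 = 2668$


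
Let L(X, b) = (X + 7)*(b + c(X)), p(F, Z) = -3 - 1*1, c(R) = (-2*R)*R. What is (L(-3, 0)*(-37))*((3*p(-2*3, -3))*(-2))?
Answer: 63936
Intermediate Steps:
c(R) = -2*R²
p(F, Z) = -4 (p(F, Z) = -3 - 1 = -4)
L(X, b) = (7 + X)*(b - 2*X²) (L(X, b) = (X + 7)*(b - 2*X²) = (7 + X)*(b - 2*X²))
(L(-3, 0)*(-37))*((3*p(-2*3, -3))*(-2)) = ((-14*(-3)² - 2*(-3)³ + 7*0 - 3*0)*(-37))*((3*(-4))*(-2)) = ((-14*9 - 2*(-27) + 0 + 0)*(-37))*(-12*(-2)) = ((-126 + 54 + 0 + 0)*(-37))*24 = -72*(-37)*24 = 2664*24 = 63936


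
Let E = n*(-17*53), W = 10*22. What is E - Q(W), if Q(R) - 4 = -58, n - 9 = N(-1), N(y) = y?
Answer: -7154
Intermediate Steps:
W = 220
n = 8 (n = 9 - 1 = 8)
Q(R) = -54 (Q(R) = 4 - 58 = -54)
E = -7208 (E = 8*(-17*53) = 8*(-901) = -7208)
E - Q(W) = -7208 - 1*(-54) = -7208 + 54 = -7154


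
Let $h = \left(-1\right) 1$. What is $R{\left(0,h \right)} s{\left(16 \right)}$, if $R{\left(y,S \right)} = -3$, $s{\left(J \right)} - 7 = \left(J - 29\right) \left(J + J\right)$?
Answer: $1227$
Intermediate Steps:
$h = -1$
$s{\left(J \right)} = 7 + 2 J \left(-29 + J\right)$ ($s{\left(J \right)} = 7 + \left(J - 29\right) \left(J + J\right) = 7 + \left(-29 + J\right) 2 J = 7 + 2 J \left(-29 + J\right)$)
$R{\left(0,h \right)} s{\left(16 \right)} = - 3 \left(7 - 928 + 2 \cdot 16^{2}\right) = - 3 \left(7 - 928 + 2 \cdot 256\right) = - 3 \left(7 - 928 + 512\right) = \left(-3\right) \left(-409\right) = 1227$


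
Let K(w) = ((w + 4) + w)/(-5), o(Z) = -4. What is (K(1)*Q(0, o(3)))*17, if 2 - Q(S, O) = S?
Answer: -204/5 ≈ -40.800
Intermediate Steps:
K(w) = -⅘ - 2*w/5 (K(w) = ((4 + w) + w)*(-⅕) = (4 + 2*w)*(-⅕) = -⅘ - 2*w/5)
Q(S, O) = 2 - S
(K(1)*Q(0, o(3)))*17 = ((-⅘ - ⅖*1)*(2 - 1*0))*17 = ((-⅘ - ⅖)*(2 + 0))*17 = -6/5*2*17 = -12/5*17 = -204/5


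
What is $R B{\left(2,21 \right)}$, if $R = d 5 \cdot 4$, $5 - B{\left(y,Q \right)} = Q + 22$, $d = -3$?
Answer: $2280$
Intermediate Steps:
$B{\left(y,Q \right)} = -17 - Q$ ($B{\left(y,Q \right)} = 5 - \left(Q + 22\right) = 5 - \left(22 + Q\right) = -17 - Q$)
$R = -60$ ($R = \left(-3\right) 5 \cdot 4 = \left(-15\right) 4 = -60$)
$R B{\left(2,21 \right)} = - 60 \left(-17 - 21\right) = \left(-60\right) \left(-38\right) = 2280$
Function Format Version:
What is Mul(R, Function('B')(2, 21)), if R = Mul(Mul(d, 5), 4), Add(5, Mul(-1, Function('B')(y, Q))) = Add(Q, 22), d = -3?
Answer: 2280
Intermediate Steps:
Function('B')(y, Q) = Add(-17, Mul(-1, Q)) (Function('B')(y, Q) = Add(5, Mul(-1, Add(Q, 22))) = Add(5, Mul(-1, Add(22, Q))) = Add(5, Add(-22, Mul(-1, Q))) = Add(-17, Mul(-1, Q)))
R = -60 (R = Mul(Mul(-3, 5), 4) = Mul(-15, 4) = -60)
Mul(R, Function('B')(2, 21)) = Mul(-60, Add(-17, Mul(-1, 21))) = Mul(-60, Add(-17, -21)) = Mul(-60, -38) = 2280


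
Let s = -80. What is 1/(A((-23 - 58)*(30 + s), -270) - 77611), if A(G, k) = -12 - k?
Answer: -1/77353 ≈ -1.2928e-5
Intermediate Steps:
1/(A((-23 - 58)*(30 + s), -270) - 77611) = 1/((-12 - 1*(-270)) - 77611) = 1/((-12 + 270) - 77611) = 1/(258 - 77611) = 1/(-77353) = -1/77353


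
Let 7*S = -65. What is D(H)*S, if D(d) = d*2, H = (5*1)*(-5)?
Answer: 3250/7 ≈ 464.29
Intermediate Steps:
S = -65/7 (S = (⅐)*(-65) = -65/7 ≈ -9.2857)
H = -25 (H = 5*(-5) = -25)
D(d) = 2*d
D(H)*S = (2*(-25))*(-65/7) = -50*(-65/7) = 3250/7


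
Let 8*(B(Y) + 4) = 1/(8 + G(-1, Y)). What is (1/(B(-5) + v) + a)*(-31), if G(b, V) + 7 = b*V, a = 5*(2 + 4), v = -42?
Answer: -2051022/2207 ≈ -929.33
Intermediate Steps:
a = 30 (a = 5*6 = 30)
G(b, V) = -7 + V*b (G(b, V) = -7 + b*V = -7 + V*b)
B(Y) = -4 + 1/(8*(1 - Y)) (B(Y) = -4 + 1/(8*(8 + (-7 + Y*(-1)))) = -4 + 1/(8*(8 + (-7 - Y))) = -4 + 1/(8*(1 - Y)))
(1/(B(-5) + v) + a)*(-31) = (1/((-31 + 32*(-5))/(8*(1 - 1*(-5))) - 42) + 30)*(-31) = (1/((-31 - 160)/(8*(1 + 5)) - 42) + 30)*(-31) = (1/((1/8)*(-191)/6 - 42) + 30)*(-31) = (1/((1/8)*(1/6)*(-191) - 42) + 30)*(-31) = (1/(-191/48 - 42) + 30)*(-31) = (1/(-2207/48) + 30)*(-31) = (-48/2207 + 30)*(-31) = (66162/2207)*(-31) = -2051022/2207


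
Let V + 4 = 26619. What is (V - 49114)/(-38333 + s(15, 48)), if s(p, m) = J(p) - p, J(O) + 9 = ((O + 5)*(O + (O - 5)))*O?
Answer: 22499/30857 ≈ 0.72914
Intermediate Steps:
J(O) = -9 + O*(-5 + 2*O)*(5 + O) (J(O) = -9 + ((O + 5)*(O + (O - 5)))*O = -9 + ((5 + O)*(O + (-5 + O)))*O = -9 + ((5 + O)*(-5 + 2*O))*O = -9 + ((-5 + 2*O)*(5 + O))*O = -9 + O*(-5 + 2*O)*(5 + O))
V = 26615 (V = -4 + 26619 = 26615)
s(p, m) = -9 - 26*p + 2*p**3 + 5*p**2 (s(p, m) = (-9 - 25*p + 2*p**3 + 5*p**2) - p = -9 - 26*p + 2*p**3 + 5*p**2)
(V - 49114)/(-38333 + s(15, 48)) = (26615 - 49114)/(-38333 + (-9 - 26*15 + 2*15**3 + 5*15**2)) = -22499/(-38333 + (-9 - 390 + 2*3375 + 5*225)) = -22499/(-38333 + (-9 - 390 + 6750 + 1125)) = -22499/(-38333 + 7476) = -22499/(-30857) = -22499*(-1/30857) = 22499/30857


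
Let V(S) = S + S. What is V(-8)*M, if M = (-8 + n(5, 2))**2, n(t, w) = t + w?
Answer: -16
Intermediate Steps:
V(S) = 2*S
M = 1 (M = (-8 + (5 + 2))**2 = (-8 + 7)**2 = (-1)**2 = 1)
V(-8)*M = (2*(-8))*1 = -16*1 = -16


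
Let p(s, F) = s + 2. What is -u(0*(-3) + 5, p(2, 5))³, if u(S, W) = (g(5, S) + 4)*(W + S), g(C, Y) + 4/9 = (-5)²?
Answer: -16974593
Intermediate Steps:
g(C, Y) = 221/9 (g(C, Y) = -4/9 + (-5)² = -4/9 + 25 = 221/9)
p(s, F) = 2 + s
u(S, W) = 257*S/9 + 257*W/9 (u(S, W) = (221/9 + 4)*(W + S) = 257*(S + W)/9 = 257*S/9 + 257*W/9)
-u(0*(-3) + 5, p(2, 5))³ = -(257*(0*(-3) + 5)/9 + 257*(2 + 2)/9)³ = -(257*(0 + 5)/9 + (257/9)*4)³ = -((257/9)*5 + 1028/9)³ = -(1285/9 + 1028/9)³ = -1*257³ = -1*16974593 = -16974593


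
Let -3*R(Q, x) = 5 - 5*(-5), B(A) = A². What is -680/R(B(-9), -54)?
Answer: 68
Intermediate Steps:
R(Q, x) = -10 (R(Q, x) = -(5 - 5*(-5))/3 = -(5 + 25)/3 = -⅓*30 = -10)
-680/R(B(-9), -54) = -680/(-10) = -680*(-⅒) = 68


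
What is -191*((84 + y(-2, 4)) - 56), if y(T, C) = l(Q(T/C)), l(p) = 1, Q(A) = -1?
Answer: -5539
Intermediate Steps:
y(T, C) = 1
-191*((84 + y(-2, 4)) - 56) = -191*((84 + 1) - 56) = -191*(85 - 56) = -191*29 = -5539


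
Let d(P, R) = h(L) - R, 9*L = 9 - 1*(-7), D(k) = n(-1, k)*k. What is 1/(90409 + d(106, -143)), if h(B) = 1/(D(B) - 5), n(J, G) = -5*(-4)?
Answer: 275/24901809 ≈ 1.1043e-5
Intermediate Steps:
n(J, G) = 20
D(k) = 20*k
L = 16/9 (L = (9 - 1*(-7))/9 = (9 + 7)/9 = (⅑)*16 = 16/9 ≈ 1.7778)
h(B) = 1/(-5 + 20*B) (h(B) = 1/(20*B - 5) = 1/(-5 + 20*B))
d(P, R) = 9/275 - R (d(P, R) = 1/(5*(-1 + 4*(16/9))) - R = 1/(5*(-1 + 64/9)) - R = 1/(5*(55/9)) - R = (⅕)*(9/55) - R = 9/275 - R)
1/(90409 + d(106, -143)) = 1/(90409 + (9/275 - 1*(-143))) = 1/(90409 + (9/275 + 143)) = 1/(90409 + 39334/275) = 1/(24901809/275) = 275/24901809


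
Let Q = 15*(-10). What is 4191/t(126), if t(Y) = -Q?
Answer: 1397/50 ≈ 27.940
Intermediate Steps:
Q = -150
t(Y) = 150 (t(Y) = -1*(-150) = 150)
4191/t(126) = 4191/150 = 4191*(1/150) = 1397/50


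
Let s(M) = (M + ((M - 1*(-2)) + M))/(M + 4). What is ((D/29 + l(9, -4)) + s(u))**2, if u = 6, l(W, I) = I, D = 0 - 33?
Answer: 8281/841 ≈ 9.8466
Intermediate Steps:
D = -33
s(M) = (2 + 3*M)/(4 + M) (s(M) = (M + ((M + 2) + M))/(4 + M) = (M + ((2 + M) + M))/(4 + M) = (M + (2 + 2*M))/(4 + M) = (2 + 3*M)/(4 + M))
((D/29 + l(9, -4)) + s(u))**2 = ((-33/29 - 4) + (2 + 3*6)/(4 + 6))**2 = ((-33*1/29 - 4) + (2 + 18)/10)**2 = ((-33/29 - 4) + (1/10)*20)**2 = (-149/29 + 2)**2 = (-91/29)**2 = 8281/841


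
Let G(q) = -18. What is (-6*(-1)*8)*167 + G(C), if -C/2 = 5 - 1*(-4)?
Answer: 7998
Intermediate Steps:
C = -18 (C = -2*(5 - 1*(-4)) = -2*(5 + 4) = -2*9 = -18)
(-6*(-1)*8)*167 + G(C) = (-6*(-1)*8)*167 - 18 = (6*8)*167 - 18 = 48*167 - 18 = 8016 - 18 = 7998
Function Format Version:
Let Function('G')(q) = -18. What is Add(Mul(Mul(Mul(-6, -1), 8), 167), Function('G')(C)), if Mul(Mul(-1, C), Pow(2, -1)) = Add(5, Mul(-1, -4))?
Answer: 7998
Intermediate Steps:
C = -18 (C = Mul(-2, Add(5, Mul(-1, -4))) = Mul(-2, Add(5, 4)) = Mul(-2, 9) = -18)
Add(Mul(Mul(Mul(-6, -1), 8), 167), Function('G')(C)) = Add(Mul(Mul(Mul(-6, -1), 8), 167), -18) = Add(Mul(Mul(6, 8), 167), -18) = Add(Mul(48, 167), -18) = Add(8016, -18) = 7998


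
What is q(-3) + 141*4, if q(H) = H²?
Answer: 573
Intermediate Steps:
q(-3) + 141*4 = (-3)² + 141*4 = 9 + 564 = 573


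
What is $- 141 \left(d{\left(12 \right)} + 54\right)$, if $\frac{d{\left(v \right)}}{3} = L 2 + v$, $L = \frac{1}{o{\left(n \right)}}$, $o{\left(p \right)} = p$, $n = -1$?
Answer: $-11844$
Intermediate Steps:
$L = -1$ ($L = \frac{1}{-1} = -1$)
$d{\left(v \right)} = -6 + 3 v$ ($d{\left(v \right)} = 3 \left(\left(-1\right) 2 + v\right) = 3 \left(-2 + v\right) = -6 + 3 v$)
$- 141 \left(d{\left(12 \right)} + 54\right) = - 141 \left(\left(-6 + 3 \cdot 12\right) + 54\right) = - 141 \left(\left(-6 + 36\right) + 54\right) = - 141 \left(30 + 54\right) = \left(-141\right) 84 = -11844$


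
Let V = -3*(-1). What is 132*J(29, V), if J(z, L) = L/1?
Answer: 396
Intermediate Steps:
V = 3
J(z, L) = L (J(z, L) = L*1 = L)
132*J(29, V) = 132*3 = 396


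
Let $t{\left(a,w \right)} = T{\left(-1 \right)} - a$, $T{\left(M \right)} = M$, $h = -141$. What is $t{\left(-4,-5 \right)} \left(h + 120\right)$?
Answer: $-63$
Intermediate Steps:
$t{\left(a,w \right)} = -1 - a$
$t{\left(-4,-5 \right)} \left(h + 120\right) = \left(-1 - -4\right) \left(-141 + 120\right) = \left(-1 + 4\right) \left(-21\right) = 3 \left(-21\right) = -63$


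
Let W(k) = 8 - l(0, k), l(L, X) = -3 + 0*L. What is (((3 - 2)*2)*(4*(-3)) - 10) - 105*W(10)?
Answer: -1189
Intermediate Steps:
l(L, X) = -3 (l(L, X) = -3 + 0 = -3)
W(k) = 11 (W(k) = 8 - 1*(-3) = 8 + 3 = 11)
(((3 - 2)*2)*(4*(-3)) - 10) - 105*W(10) = (((3 - 2)*2)*(4*(-3)) - 10) - 105*11 = ((1*2)*(-12) - 10) - 1155 = (2*(-12) - 10) - 1155 = (-24 - 10) - 1155 = -34 - 1155 = -1189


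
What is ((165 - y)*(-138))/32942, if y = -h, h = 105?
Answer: -18630/16471 ≈ -1.1311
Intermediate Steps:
y = -105 (y = -1*105 = -105)
((165 - y)*(-138))/32942 = ((165 - 1*(-105))*(-138))/32942 = ((165 + 105)*(-138))*(1/32942) = (270*(-138))*(1/32942) = -37260*1/32942 = -18630/16471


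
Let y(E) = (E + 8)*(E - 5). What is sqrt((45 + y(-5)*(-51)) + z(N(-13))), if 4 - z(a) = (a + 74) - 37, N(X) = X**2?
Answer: sqrt(1373) ≈ 37.054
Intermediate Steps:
z(a) = -33 - a (z(a) = 4 - ((a + 74) - 37) = 4 - ((74 + a) - 37) = 4 - (37 + a) = 4 + (-37 - a) = -33 - a)
y(E) = (-5 + E)*(8 + E) (y(E) = (8 + E)*(-5 + E) = (-5 + E)*(8 + E))
sqrt((45 + y(-5)*(-51)) + z(N(-13))) = sqrt((45 + (-40 + (-5)**2 + 3*(-5))*(-51)) + (-33 - 1*(-13)**2)) = sqrt((45 + (-40 + 25 - 15)*(-51)) + (-33 - 1*169)) = sqrt((45 - 30*(-51)) + (-33 - 169)) = sqrt((45 + 1530) - 202) = sqrt(1575 - 202) = sqrt(1373)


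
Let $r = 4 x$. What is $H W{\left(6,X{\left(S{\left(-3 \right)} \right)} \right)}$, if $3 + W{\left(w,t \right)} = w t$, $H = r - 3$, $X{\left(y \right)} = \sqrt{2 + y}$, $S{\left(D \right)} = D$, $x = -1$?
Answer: $21 - 42 i \approx 21.0 - 42.0 i$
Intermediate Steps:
$r = -4$ ($r = 4 \left(-1\right) = -4$)
$H = -7$ ($H = -4 - 3 = -7$)
$W{\left(w,t \right)} = -3 + t w$ ($W{\left(w,t \right)} = -3 + w t = -3 + t w$)
$H W{\left(6,X{\left(S{\left(-3 \right)} \right)} \right)} = - 7 \left(-3 + \sqrt{2 - 3} \cdot 6\right) = - 7 \left(-3 + \sqrt{-1} \cdot 6\right) = - 7 \left(-3 + i 6\right) = - 7 \left(-3 + 6 i\right) = 21 - 42 i$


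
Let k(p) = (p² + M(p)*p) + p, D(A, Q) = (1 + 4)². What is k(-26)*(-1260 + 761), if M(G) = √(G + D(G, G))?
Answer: -324350 + 12974*I ≈ -3.2435e+5 + 12974.0*I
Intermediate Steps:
D(A, Q) = 25 (D(A, Q) = 5² = 25)
M(G) = √(25 + G) (M(G) = √(G + 25) = √(25 + G))
k(p) = p + p² + p*√(25 + p) (k(p) = (p² + √(25 + p)*p) + p = (p² + p*√(25 + p)) + p = p + p² + p*√(25 + p))
k(-26)*(-1260 + 761) = (-26*(1 - 26 + √(25 - 26)))*(-1260 + 761) = -26*(1 - 26 + √(-1))*(-499) = -26*(1 - 26 + I)*(-499) = -26*(-25 + I)*(-499) = (650 - 26*I)*(-499) = -324350 + 12974*I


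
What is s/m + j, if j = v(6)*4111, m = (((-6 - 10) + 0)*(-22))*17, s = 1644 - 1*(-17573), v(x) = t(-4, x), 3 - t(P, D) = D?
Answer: -6707405/544 ≈ -12330.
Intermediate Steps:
t(P, D) = 3 - D
v(x) = 3 - x
s = 19217 (s = 1644 + 17573 = 19217)
m = 5984 (m = ((-16 + 0)*(-22))*17 = -16*(-22)*17 = 352*17 = 5984)
j = -12333 (j = (3 - 1*6)*4111 = (3 - 6)*4111 = -3*4111 = -12333)
s/m + j = 19217/5984 - 12333 = 19217*(1/5984) - 12333 = 1747/544 - 12333 = -6707405/544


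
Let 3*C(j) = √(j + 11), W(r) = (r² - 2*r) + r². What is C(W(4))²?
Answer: 35/9 ≈ 3.8889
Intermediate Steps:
W(r) = -2*r + 2*r²
C(j) = √(11 + j)/3 (C(j) = √(j + 11)/3 = √(11 + j)/3)
C(W(4))² = (√(11 + 2*4*(-1 + 4))/3)² = (√(11 + 2*4*3)/3)² = (√(11 + 24)/3)² = (√35/3)² = 35/9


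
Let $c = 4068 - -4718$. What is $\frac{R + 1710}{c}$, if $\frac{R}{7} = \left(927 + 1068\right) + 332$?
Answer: $\frac{17999}{8786} \approx 2.0486$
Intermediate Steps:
$c = 8786$ ($c = 4068 + 4718 = 8786$)
$R = 16289$ ($R = 7 \left(\left(927 + 1068\right) + 332\right) = 7 \left(1995 + 332\right) = 7 \cdot 2327 = 16289$)
$\frac{R + 1710}{c} = \frac{16289 + 1710}{8786} = 17999 \cdot \frac{1}{8786} = \frac{17999}{8786}$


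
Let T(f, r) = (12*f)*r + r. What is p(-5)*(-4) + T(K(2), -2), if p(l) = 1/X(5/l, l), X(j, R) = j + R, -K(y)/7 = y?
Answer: 1004/3 ≈ 334.67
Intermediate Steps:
K(y) = -7*y
X(j, R) = R + j
p(l) = 1/(l + 5/l)
T(f, r) = r + 12*f*r (T(f, r) = 12*f*r + r = r + 12*f*r)
p(-5)*(-4) + T(K(2), -2) = -5/(5 + (-5)²)*(-4) - 2*(1 + 12*(-7*2)) = -5/(5 + 25)*(-4) - 2*(1 + 12*(-14)) = -5/30*(-4) - 2*(1 - 168) = -5*1/30*(-4) - 2*(-167) = -⅙*(-4) + 334 = ⅔ + 334 = 1004/3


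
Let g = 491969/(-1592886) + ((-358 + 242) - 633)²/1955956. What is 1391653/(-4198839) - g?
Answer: -224864802577356467/726775859607478468 ≈ -0.30940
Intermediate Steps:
g = -34329539239/1557807464508 (g = 491969*(-1/1592886) + (-116 - 633)²*(1/1955956) = -491969/1592886 + (-749)²*(1/1955956) = -491969/1592886 + 561001*(1/1955956) = -491969/1592886 + 561001/1955956 = -34329539239/1557807464508 ≈ -0.022037)
1391653/(-4198839) - g = 1391653/(-4198839) - 1*(-34329539239/1557807464508) = 1391653*(-1/4198839) + 34329539239/1557807464508 = -1391653/4198839 + 34329539239/1557807464508 = -224864802577356467/726775859607478468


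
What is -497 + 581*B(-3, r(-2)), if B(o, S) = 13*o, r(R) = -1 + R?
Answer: -23156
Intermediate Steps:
-497 + 581*B(-3, r(-2)) = -497 + 581*(13*(-3)) = -497 + 581*(-39) = -497 - 22659 = -23156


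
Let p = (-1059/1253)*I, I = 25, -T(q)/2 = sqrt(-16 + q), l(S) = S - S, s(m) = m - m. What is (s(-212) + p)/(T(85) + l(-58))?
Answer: 8825*sqrt(69)/57638 ≈ 1.2718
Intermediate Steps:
s(m) = 0
l(S) = 0
T(q) = -2*sqrt(-16 + q)
p = -26475/1253 (p = -1059/1253*25 = -26475/1253 ≈ -21.129)
(s(-212) + p)/(T(85) + l(-58)) = (0 - 26475/1253)/(-2*sqrt(-16 + 85) + 0) = -26475/(1253*(-2*sqrt(69) + 0)) = -26475*(-sqrt(69)/138)/1253 = -(-8825)*sqrt(69)/57638 = 8825*sqrt(69)/57638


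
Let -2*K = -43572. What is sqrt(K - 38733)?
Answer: 3*I*sqrt(1883) ≈ 130.18*I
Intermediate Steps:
K = 21786 (K = -1/2*(-43572) = 21786)
sqrt(K - 38733) = sqrt(21786 - 38733) = sqrt(-16947) = 3*I*sqrt(1883)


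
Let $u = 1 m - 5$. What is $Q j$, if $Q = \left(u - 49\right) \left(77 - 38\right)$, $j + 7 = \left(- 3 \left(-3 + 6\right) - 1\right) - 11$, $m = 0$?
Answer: $58968$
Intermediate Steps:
$j = -28$ ($j = -7 - \left(12 + 3 \left(-3 + 6\right)\right) = -7 - 21 = -28$)
$u = -5$ ($u = 1 \cdot 0 - 5 = 0 - 5 = -5$)
$Q = -2106$ ($Q = \left(-5 - 49\right) \left(77 - 38\right) = \left(-54\right) 39 = -2106$)
$Q j = \left(-2106\right) \left(-28\right) = 58968$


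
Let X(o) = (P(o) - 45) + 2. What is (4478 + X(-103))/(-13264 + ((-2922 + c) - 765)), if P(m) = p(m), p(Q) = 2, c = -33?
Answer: -4437/16984 ≈ -0.26125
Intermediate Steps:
P(m) = 2
X(o) = -41 (X(o) = (2 - 45) + 2 = -43 + 2 = -41)
(4478 + X(-103))/(-13264 + ((-2922 + c) - 765)) = (4478 - 41)/(-13264 + ((-2922 - 33) - 765)) = 4437/(-13264 + (-2955 - 765)) = 4437/(-13264 - 3720) = 4437/(-16984) = 4437*(-1/16984) = -4437/16984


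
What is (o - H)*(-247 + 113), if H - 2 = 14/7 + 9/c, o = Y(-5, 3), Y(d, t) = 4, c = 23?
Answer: 1206/23 ≈ 52.435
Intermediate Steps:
o = 4
H = 101/23 (H = 2 + (14/7 + 9/23) = 2 + (14*(⅐) + 9*(1/23)) = 2 + (2 + 9/23) = 2 + 55/23 = 101/23 ≈ 4.3913)
(o - H)*(-247 + 113) = (4 - 1*101/23)*(-247 + 113) = (4 - 101/23)*(-134) = -9/23*(-134) = 1206/23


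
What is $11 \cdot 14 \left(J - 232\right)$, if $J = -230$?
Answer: $-71148$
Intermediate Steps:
$11 \cdot 14 \left(J - 232\right) = 11 \cdot 14 \left(-230 - 232\right) = 154 \left(-462\right) = -71148$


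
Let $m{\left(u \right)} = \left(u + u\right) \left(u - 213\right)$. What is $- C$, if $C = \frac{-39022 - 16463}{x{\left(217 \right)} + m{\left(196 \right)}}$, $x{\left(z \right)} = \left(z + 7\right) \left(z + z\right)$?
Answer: $\frac{18495}{30184} \approx 0.61274$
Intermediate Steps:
$m{\left(u \right)} = 2 u \left(-213 + u\right)$
$x{\left(z \right)} = 2 z \left(7 + z\right)$ ($x{\left(z \right)} = \left(7 + z\right) 2 z = 2 z \left(7 + z\right)$)
$C = - \frac{18495}{30184}$ ($C = \frac{-39022 - 16463}{2 \cdot 217 \left(7 + 217\right) + 2 \cdot 196 \left(-213 + 196\right)} = - \frac{55485}{2 \cdot 217 \cdot 224 + 2 \cdot 196 \left(-17\right)} = - \frac{55485}{97216 - 6664} = - \frac{55485}{90552} = \left(-55485\right) \frac{1}{90552} = - \frac{18495}{30184} \approx -0.61274$)
$- C = \left(-1\right) \left(- \frac{18495}{30184}\right) = \frac{18495}{30184}$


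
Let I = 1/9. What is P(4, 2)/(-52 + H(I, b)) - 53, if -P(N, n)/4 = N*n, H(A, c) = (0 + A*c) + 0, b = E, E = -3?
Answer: -8225/157 ≈ -52.389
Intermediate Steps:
b = -3
I = 1/9 (I = 1*(1/9) = 1/9 ≈ 0.11111)
H(A, c) = A*c (H(A, c) = A*c + 0 = A*c)
P(N, n) = -4*N*n
P(4, 2)/(-52 + H(I, b)) - 53 = (-4*4*2)/(-52 + (1/9)*(-3)) - 53 = -32/(-52 - 1/3) - 53 = -32/(-157/3) - 53 = -32*(-3/157) - 53 = 96/157 - 53 = -8225/157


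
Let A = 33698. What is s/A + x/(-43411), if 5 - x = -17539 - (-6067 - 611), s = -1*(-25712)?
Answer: 375010582/731431939 ≈ 0.51271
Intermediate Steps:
s = 25712
x = 10866 (x = 5 - (-17539 - (-6067 - 611)) = 5 - (-17539 - 1*(-6678)) = 5 - (-17539 + 6678) = 5 - 1*(-10861) = 5 + 10861 = 10866)
s/A + x/(-43411) = 25712/33698 + 10866/(-43411) = 25712*(1/33698) + 10866*(-1/43411) = 12856/16849 - 10866/43411 = 375010582/731431939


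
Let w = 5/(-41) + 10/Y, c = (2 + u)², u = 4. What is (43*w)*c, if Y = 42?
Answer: 51600/287 ≈ 179.79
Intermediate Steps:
c = 36 (c = (2 + 4)² = 6² = 36)
w = 100/861 (w = 5/(-41) + 10/42 = 5*(-1/41) + 10*(1/42) = -5/41 + 5/21 = 100/861 ≈ 0.11614)
(43*w)*c = (43*(100/861))*36 = (4300/861)*36 = 51600/287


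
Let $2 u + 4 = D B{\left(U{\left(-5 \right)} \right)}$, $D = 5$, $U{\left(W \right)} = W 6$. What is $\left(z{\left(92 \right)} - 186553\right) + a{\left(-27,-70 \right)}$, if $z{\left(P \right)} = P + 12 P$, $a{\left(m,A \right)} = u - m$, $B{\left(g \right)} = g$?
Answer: $-185407$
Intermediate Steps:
$U{\left(W \right)} = 6 W$
$u = -77$ ($u = -2 + \frac{5 \cdot 6 \left(-5\right)}{2} = -2 + \frac{5 \left(-30\right)}{2} = -2 + \frac{1}{2} \left(-150\right) = -2 - 75 = -77$)
$a{\left(m,A \right)} = -77 - m$
$z{\left(P \right)} = 13 P$
$\left(z{\left(92 \right)} - 186553\right) + a{\left(-27,-70 \right)} = \left(13 \cdot 92 - 186553\right) - 50 = \left(1196 - 186553\right) + \left(-77 + 27\right) = -185357 - 50 = -185407$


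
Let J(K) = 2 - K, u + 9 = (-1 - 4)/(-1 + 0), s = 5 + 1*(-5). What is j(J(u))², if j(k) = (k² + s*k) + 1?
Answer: 1369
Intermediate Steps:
s = 0 (s = 5 - 5 = 0)
u = -4 (u = -9 + (-1 - 4)/(-1 + 0) = -9 - 5/(-1) = -9 - 5*(-1) = -9 + 5 = -4)
j(k) = 1 + k² (j(k) = (k² + 0*k) + 1 = (k² + 0) + 1 = k² + 1 = 1 + k²)
j(J(u))² = (1 + (2 - 1*(-4))²)² = (1 + (2 + 4)²)² = (1 + 6²)² = (1 + 36)² = 37² = 1369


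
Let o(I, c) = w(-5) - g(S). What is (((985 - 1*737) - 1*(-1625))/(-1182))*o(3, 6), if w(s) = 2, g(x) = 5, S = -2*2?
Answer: 1873/394 ≈ 4.7538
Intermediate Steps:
S = -4
o(I, c) = -3 (o(I, c) = 2 - 1*5 = 2 - 5 = -3)
(((985 - 1*737) - 1*(-1625))/(-1182))*o(3, 6) = (((985 - 1*737) - 1*(-1625))/(-1182))*(-3) = (((985 - 737) + 1625)*(-1/1182))*(-3) = ((248 + 1625)*(-1/1182))*(-3) = (1873*(-1/1182))*(-3) = -1873/1182*(-3) = 1873/394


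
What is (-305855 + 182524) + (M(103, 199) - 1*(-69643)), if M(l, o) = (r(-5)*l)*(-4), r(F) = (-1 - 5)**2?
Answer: -68520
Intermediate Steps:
r(F) = 36 (r(F) = (-6)**2 = 36)
M(l, o) = -144*l (M(l, o) = (36*l)*(-4) = -144*l)
(-305855 + 182524) + (M(103, 199) - 1*(-69643)) = (-305855 + 182524) + (-144*103 - 1*(-69643)) = -123331 + (-14832 + 69643) = -123331 + 54811 = -68520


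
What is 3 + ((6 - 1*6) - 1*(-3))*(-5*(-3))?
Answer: 48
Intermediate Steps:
3 + ((6 - 1*6) - 1*(-3))*(-5*(-3)) = 3 + ((6 - 6) + 3)*15 = 3 + (0 + 3)*15 = 3 + 3*15 = 3 + 45 = 48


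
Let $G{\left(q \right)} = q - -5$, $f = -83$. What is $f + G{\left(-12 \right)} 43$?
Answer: $-384$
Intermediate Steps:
$G{\left(q \right)} = 5 + q$ ($G{\left(q \right)} = q + 5 = 5 + q$)
$f + G{\left(-12 \right)} 43 = -83 + \left(5 - 12\right) 43 = -83 - 301 = -384$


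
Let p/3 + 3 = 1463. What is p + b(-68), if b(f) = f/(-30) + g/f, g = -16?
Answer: 1117538/255 ≈ 4382.5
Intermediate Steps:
p = 4380 (p = -9 + 3*1463 = -9 + 4389 = 4380)
b(f) = -16/f - f/30 (b(f) = f/(-30) - 16/f = f*(-1/30) - 16/f = -f/30 - 16/f = -16/f - f/30)
p + b(-68) = 4380 + (-16/(-68) - 1/30*(-68)) = 4380 + (-16*(-1/68) + 34/15) = 4380 + (4/17 + 34/15) = 4380 + 638/255 = 1117538/255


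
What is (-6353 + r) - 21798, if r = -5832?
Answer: -33983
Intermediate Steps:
(-6353 + r) - 21798 = (-6353 - 5832) - 21798 = -12185 - 21798 = -33983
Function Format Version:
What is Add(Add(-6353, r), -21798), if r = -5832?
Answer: -33983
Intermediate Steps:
Add(Add(-6353, r), -21798) = Add(Add(-6353, -5832), -21798) = Add(-12185, -21798) = -33983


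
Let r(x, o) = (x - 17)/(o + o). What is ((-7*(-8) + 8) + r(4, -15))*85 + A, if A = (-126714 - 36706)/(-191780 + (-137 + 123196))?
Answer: 251024589/45814 ≈ 5479.2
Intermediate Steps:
r(x, o) = (-17 + x)/(2*o) (r(x, o) = (-17 + x)/((2*o)) = (-17 + x)*(1/(2*o)) = (-17 + x)/(2*o))
A = 163420/68721 (A = -163420/(-191780 + 123059) = -163420/(-68721) = -163420*(-1/68721) = 163420/68721 ≈ 2.3780)
((-7*(-8) + 8) + r(4, -15))*85 + A = ((-7*(-8) + 8) + (1/2)*(-17 + 4)/(-15))*85 + 163420/68721 = ((56 + 8) + (1/2)*(-1/15)*(-13))*85 + 163420/68721 = (64 + 13/30)*85 + 163420/68721 = (1933/30)*85 + 163420/68721 = 32861/6 + 163420/68721 = 251024589/45814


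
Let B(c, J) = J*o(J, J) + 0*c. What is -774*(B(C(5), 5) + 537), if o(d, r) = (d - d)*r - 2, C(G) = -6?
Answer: -407898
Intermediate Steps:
o(d, r) = -2 (o(d, r) = 0*r - 2 = 0 - 2 = -2)
B(c, J) = -2*J (B(c, J) = J*(-2) + 0*c = -2*J + 0 = -2*J)
-774*(B(C(5), 5) + 537) = -774*(-2*5 + 537) = -774*(-10 + 537) = -774*527 = -407898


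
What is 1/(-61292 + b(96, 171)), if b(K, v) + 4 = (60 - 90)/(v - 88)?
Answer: -83/5087598 ≈ -1.6314e-5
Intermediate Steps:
b(K, v) = -4 - 30/(-88 + v) (b(K, v) = -4 + (60 - 90)/(v - 88) = -4 - 30/(-88 + v))
1/(-61292 + b(96, 171)) = 1/(-61292 + 2*(161 - 2*171)/(-88 + 171)) = 1/(-61292 + 2*(161 - 342)/83) = 1/(-61292 + 2*(1/83)*(-181)) = 1/(-61292 - 362/83) = 1/(-5087598/83) = -83/5087598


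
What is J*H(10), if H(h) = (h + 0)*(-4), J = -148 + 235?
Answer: -3480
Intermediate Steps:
J = 87
H(h) = -4*h (H(h) = h*(-4) = -4*h)
J*H(10) = 87*(-4*10) = 87*(-40) = -3480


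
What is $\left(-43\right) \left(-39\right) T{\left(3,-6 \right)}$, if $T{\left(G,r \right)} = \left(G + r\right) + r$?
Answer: $-15093$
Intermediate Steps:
$T{\left(G,r \right)} = G + 2 r$
$\left(-43\right) \left(-39\right) T{\left(3,-6 \right)} = \left(-43\right) \left(-39\right) \left(3 + 2 \left(-6\right)\right) = 1677 \left(3 - 12\right) = 1677 \left(-9\right) = -15093$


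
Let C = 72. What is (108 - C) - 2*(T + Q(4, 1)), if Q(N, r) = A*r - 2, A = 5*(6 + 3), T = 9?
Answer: -68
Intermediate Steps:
A = 45 (A = 5*9 = 45)
Q(N, r) = -2 + 45*r (Q(N, r) = 45*r - 2 = -2 + 45*r)
(108 - C) - 2*(T + Q(4, 1)) = (108 - 1*72) - 2*(9 + (-2 + 45*1)) = (108 - 72) - 2*(9 + (-2 + 45)) = 36 - 2*(9 + 43) = 36 - 2*52 = 36 - 104 = -68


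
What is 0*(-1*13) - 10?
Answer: -10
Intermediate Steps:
0*(-1*13) - 10 = 0*(-13) - 10 = 0 - 10 = -10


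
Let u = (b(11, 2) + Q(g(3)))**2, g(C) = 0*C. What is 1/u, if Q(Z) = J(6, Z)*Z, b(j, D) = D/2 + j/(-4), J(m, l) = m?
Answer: 16/49 ≈ 0.32653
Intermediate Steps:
g(C) = 0
b(j, D) = D/2 - j/4 (b(j, D) = D*(1/2) + j*(-1/4) = D/2 - j/4)
Q(Z) = 6*Z
u = 49/16 (u = (((1/2)*2 - 1/4*11) + 6*0)**2 = ((1 - 11/4) + 0)**2 = (-7/4 + 0)**2 = (-7/4)**2 = 49/16 ≈ 3.0625)
1/u = 1/(49/16) = 16/49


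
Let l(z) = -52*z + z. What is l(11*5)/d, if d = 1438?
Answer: -2805/1438 ≈ -1.9506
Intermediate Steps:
l(z) = -51*z
l(11*5)/d = -561*5/1438 = -51*55*(1/1438) = -2805*1/1438 = -2805/1438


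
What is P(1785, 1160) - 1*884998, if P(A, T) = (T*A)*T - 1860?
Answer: 2401009142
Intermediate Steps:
P(A, T) = -1860 + A*T² (P(A, T) = (A*T)*T - 1860 = A*T² - 1860 = -1860 + A*T²)
P(1785, 1160) - 1*884998 = (-1860 + 1785*1160²) - 1*884998 = (-1860 + 1785*1345600) - 884998 = (-1860 + 2401896000) - 884998 = 2401894140 - 884998 = 2401009142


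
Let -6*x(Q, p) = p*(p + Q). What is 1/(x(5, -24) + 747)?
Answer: 1/671 ≈ 0.0014903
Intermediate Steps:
x(Q, p) = -p*(Q + p)/6 (x(Q, p) = -p*(p + Q)/6 = -p*(Q + p)/6)
1/(x(5, -24) + 747) = 1/(-⅙*(-24)*(5 - 24) + 747) = 1/(-⅙*(-24)*(-19) + 747) = 1/(-76 + 747) = 1/671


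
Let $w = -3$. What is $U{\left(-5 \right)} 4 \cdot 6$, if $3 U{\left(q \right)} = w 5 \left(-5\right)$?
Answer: $600$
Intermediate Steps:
$U{\left(q \right)} = 25$ ($U{\left(q \right)} = \frac{\left(-3\right) 5 \left(-5\right)}{3} = \frac{\left(-15\right) \left(-5\right)}{3} = \frac{1}{3} \cdot 75 = 25$)
$U{\left(-5 \right)} 4 \cdot 6 = 25 \cdot 4 \cdot 6 = 25 \cdot 24 = 600$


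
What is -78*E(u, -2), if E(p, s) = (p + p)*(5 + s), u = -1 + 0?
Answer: 468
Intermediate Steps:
u = -1
E(p, s) = 2*p*(5 + s) (E(p, s) = (2*p)*(5 + s) = 2*p*(5 + s))
-78*E(u, -2) = -156*(-1)*(5 - 2) = -156*(-1)*3 = -78*(-6) = 468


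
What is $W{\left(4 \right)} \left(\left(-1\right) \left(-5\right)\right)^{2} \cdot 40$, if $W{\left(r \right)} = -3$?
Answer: $-3000$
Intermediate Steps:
$W{\left(4 \right)} \left(\left(-1\right) \left(-5\right)\right)^{2} \cdot 40 = - 3 \left(\left(-1\right) \left(-5\right)\right)^{2} \cdot 40 = - 3 \cdot 5^{2} \cdot 40 = \left(-3\right) 25 \cdot 40 = \left(-75\right) 40 = -3000$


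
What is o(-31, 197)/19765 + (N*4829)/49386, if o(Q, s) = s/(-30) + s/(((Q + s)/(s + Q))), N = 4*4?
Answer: 2560879501/1626857150 ≈ 1.5741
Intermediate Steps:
N = 16
o(Q, s) = 29*s/30 (o(Q, s) = s*(-1/30) + s/(((Q + s)/(Q + s))) = -s/30 + s/1 = -s/30 + s*1 = -s/30 + s = 29*s/30)
o(-31, 197)/19765 + (N*4829)/49386 = ((29/30)*197)/19765 + (16*4829)/49386 = (5713/30)*(1/19765) + 77264*(1/49386) = 5713/592950 + 38632/24693 = 2560879501/1626857150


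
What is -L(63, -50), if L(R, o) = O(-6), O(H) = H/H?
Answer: -1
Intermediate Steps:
O(H) = 1
L(R, o) = 1
-L(63, -50) = -1*1 = -1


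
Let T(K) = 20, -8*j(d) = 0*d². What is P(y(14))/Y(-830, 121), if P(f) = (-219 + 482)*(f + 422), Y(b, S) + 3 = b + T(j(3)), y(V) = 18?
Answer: -115720/813 ≈ -142.34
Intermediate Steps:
j(d) = 0 (j(d) = -0*d² = -⅛*0 = 0)
Y(b, S) = 17 + b (Y(b, S) = -3 + (b + 20) = -3 + (20 + b) = 17 + b)
P(f) = 110986 + 263*f (P(f) = 263*(422 + f) = 110986 + 263*f)
P(y(14))/Y(-830, 121) = (110986 + 263*18)/(17 - 830) = (110986 + 4734)/(-813) = 115720*(-1/813) = -115720/813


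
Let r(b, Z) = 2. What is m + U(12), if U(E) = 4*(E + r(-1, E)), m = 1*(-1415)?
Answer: -1359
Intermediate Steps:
m = -1415
U(E) = 8 + 4*E (U(E) = 4*(E + 2) = 4*(2 + E) = 8 + 4*E)
m + U(12) = -1415 + (8 + 4*12) = -1415 + (8 + 48) = -1415 + 56 = -1359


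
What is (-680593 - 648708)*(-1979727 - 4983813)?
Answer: 9256640685540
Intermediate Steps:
(-680593 - 648708)*(-1979727 - 4983813) = -1329301*(-6963540) = 9256640685540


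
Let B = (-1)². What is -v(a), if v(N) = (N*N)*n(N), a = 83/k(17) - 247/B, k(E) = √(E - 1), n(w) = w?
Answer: 741217625/64 ≈ 1.1582e+7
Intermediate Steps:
k(E) = √(-1 + E)
B = 1
a = -905/4 (a = 83/(√(-1 + 17)) - 247/1 = 83/(√16) - 247*1 = 83/4 - 247 = -905/4 ≈ -226.25)
v(N) = N³ (v(N) = (N*N)*N = N²*N = N³)
-v(a) = -(-905/4)³ = -1*(-741217625/64) = 741217625/64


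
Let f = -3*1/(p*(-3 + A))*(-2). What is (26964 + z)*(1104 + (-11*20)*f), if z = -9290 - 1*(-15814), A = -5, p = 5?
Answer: 38075856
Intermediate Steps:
z = 6524 (z = -9290 + 15814 = 6524)
f = -3/20 (f = -3*1/(5*(-3 - 5))*(-2) = -3/(5*(-8))*(-2) = -3/(-40)*(-2) = -3*(-1/40)*(-2) = (3/40)*(-2) = -3/20 ≈ -0.15000)
(26964 + z)*(1104 + (-11*20)*f) = (26964 + 6524)*(1104 - 11*20*(-3/20)) = 33488*(1104 - 220*(-3/20)) = 33488*(1104 + 33) = 33488*1137 = 38075856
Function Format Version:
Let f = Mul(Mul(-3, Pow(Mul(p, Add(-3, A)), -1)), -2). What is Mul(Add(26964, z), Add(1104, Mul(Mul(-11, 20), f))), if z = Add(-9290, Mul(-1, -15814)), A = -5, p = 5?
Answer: 38075856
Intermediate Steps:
z = 6524 (z = Add(-9290, 15814) = 6524)
f = Rational(-3, 20) (f = Mul(Mul(-3, Pow(Mul(5, Add(-3, -5)), -1)), -2) = Mul(Mul(-3, Pow(Mul(5, -8), -1)), -2) = Mul(Mul(-3, Pow(-40, -1)), -2) = Mul(Mul(-3, Rational(-1, 40)), -2) = Mul(Rational(3, 40), -2) = Rational(-3, 20) ≈ -0.15000)
Mul(Add(26964, z), Add(1104, Mul(Mul(-11, 20), f))) = Mul(Add(26964, 6524), Add(1104, Mul(Mul(-11, 20), Rational(-3, 20)))) = Mul(33488, Add(1104, Mul(-220, Rational(-3, 20)))) = Mul(33488, Add(1104, 33)) = Mul(33488, 1137) = 38075856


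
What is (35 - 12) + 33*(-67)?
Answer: -2188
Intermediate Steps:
(35 - 12) + 33*(-67) = 23 - 2211 = -2188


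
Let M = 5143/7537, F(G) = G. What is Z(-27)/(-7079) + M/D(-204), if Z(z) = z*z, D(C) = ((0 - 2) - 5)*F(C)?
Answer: -7809700147/76190116044 ≈ -0.10250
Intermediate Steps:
M = 5143/7537 (M = 5143*(1/7537) = 5143/7537 ≈ 0.68237)
D(C) = -7*C (D(C) = ((0 - 2) - 5)*C = (-2 - 5)*C = -7*C)
Z(z) = z**2
Z(-27)/(-7079) + M/D(-204) = (-27)**2/(-7079) + 5143/(7537*((-7*(-204)))) = 729*(-1/7079) + (5143/7537)/1428 = -729/7079 + (5143/7537)*(1/1428) = -729/7079 + 5143/10762836 = -7809700147/76190116044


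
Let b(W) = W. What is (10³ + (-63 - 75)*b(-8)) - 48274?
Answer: -46170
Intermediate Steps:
(10³ + (-63 - 75)*b(-8)) - 48274 = (10³ + (-63 - 75)*(-8)) - 48274 = (1000 - 138*(-8)) - 48274 = (1000 + 1104) - 48274 = 2104 - 48274 = -46170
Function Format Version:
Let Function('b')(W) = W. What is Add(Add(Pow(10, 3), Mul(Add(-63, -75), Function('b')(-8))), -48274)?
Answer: -46170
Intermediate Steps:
Add(Add(Pow(10, 3), Mul(Add(-63, -75), Function('b')(-8))), -48274) = Add(Add(Pow(10, 3), Mul(Add(-63, -75), -8)), -48274) = Add(Add(1000, Mul(-138, -8)), -48274) = Add(Add(1000, 1104), -48274) = Add(2104, -48274) = -46170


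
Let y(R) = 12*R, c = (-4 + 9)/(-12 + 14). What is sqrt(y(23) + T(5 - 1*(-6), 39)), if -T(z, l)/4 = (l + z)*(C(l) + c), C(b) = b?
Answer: 2*I*sqrt(2006) ≈ 89.577*I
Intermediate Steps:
c = 5/2 ≈ 2.5000
T(z, l) = -4*(5/2 + l)*(l + z) (T(z, l) = -4*(l + z)*(l + 5/2) = -4*(l + z)*(5/2 + l) = -4*(5/2 + l)*(l + z))
sqrt(y(23) + T(5 - 1*(-6), 39)) = sqrt(12*23 + (-10*39 - 10*(5 - 1*(-6)) - 4*39**2 - 4*39*(5 - 1*(-6)))) = sqrt(276 + (-390 - 10*(5 + 6) - 4*1521 - 4*39*(5 + 6))) = sqrt(276 + (-390 - 10*11 - 6084 - 4*39*11)) = sqrt(276 + (-390 - 110 - 6084 - 1716)) = sqrt(276 - 8300) = sqrt(-8024) = 2*I*sqrt(2006)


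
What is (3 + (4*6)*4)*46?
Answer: 4554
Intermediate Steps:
(3 + (4*6)*4)*46 = (3 + 24*4)*46 = (3 + 96)*46 = 99*46 = 4554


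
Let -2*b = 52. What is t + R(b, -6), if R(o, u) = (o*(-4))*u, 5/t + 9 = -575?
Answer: -364421/584 ≈ -624.01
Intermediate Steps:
t = -5/584 (t = 5/(-9 - 575) = 5/(-584) = 5*(-1/584) = -5/584 ≈ -0.0085616)
b = -26 (b = -1/2*52 = -26)
R(o, u) = -4*o*u (R(o, u) = (-4*o)*u = -4*o*u)
t + R(b, -6) = -5/584 - 4*(-26)*(-6) = -5/584 - 624 = -364421/584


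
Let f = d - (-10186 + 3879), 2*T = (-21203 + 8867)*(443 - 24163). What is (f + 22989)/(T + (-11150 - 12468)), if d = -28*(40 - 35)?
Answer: 14578/73140671 ≈ 0.00019931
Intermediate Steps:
d = -140 (d = -28*5 = -140)
T = 146304960 (T = ((-21203 + 8867)*(443 - 24163))/2 = (-12336*(-23720))/2 = (½)*292609920 = 146304960)
f = 6167 (f = -140 - (-10186 + 3879) = -140 - 1*(-6307) = -140 + 6307 = 6167)
(f + 22989)/(T + (-11150 - 12468)) = (6167 + 22989)/(146304960 + (-11150 - 12468)) = 29156/(146304960 - 23618) = 29156/146281342 = 29156*(1/146281342) = 14578/73140671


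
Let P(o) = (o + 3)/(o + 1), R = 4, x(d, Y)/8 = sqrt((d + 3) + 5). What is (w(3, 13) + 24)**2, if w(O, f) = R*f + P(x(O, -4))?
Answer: 2929951457/494209 + 1732128*sqrt(11)/494209 ≈ 5940.2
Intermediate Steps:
x(d, Y) = 8*sqrt(8 + d) (x(d, Y) = 8*sqrt((d + 3) + 5) = 8*sqrt((3 + d) + 5) = 8*sqrt(8 + d))
P(o) = (3 + o)/(1 + o)
w(O, f) = 4*f + (3 + 8*sqrt(8 + O))/(1 + 8*sqrt(8 + O))
(w(3, 13) + 24)**2 = ((3 + 8*sqrt(8 + 3) + 4*13*(1 + 8*sqrt(8 + 3)))/(1 + 8*sqrt(8 + 3)) + 24)**2 = ((3 + 8*sqrt(11) + 4*13*(1 + 8*sqrt(11)))/(1 + 8*sqrt(11)) + 24)**2 = ((3 + 8*sqrt(11) + (52 + 416*sqrt(11)))/(1 + 8*sqrt(11)) + 24)**2 = ((55 + 424*sqrt(11))/(1 + 8*sqrt(11)) + 24)**2 = (24 + (55 + 424*sqrt(11))/(1 + 8*sqrt(11)))**2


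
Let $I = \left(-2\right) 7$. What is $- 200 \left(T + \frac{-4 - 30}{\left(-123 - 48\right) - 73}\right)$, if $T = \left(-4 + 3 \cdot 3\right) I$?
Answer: $\frac{852300}{61} \approx 13972.0$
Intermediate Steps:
$I = -14$
$T = -70$ ($T = \left(-4 + 3 \cdot 3\right) \left(-14\right) = \left(-4 + 9\right) \left(-14\right) = 5 \left(-14\right) = -70$)
$- 200 \left(T + \frac{-4 - 30}{\left(-123 - 48\right) - 73}\right) = - 200 \left(-70 + \frac{-4 - 30}{\left(-123 - 48\right) - 73}\right) = - 200 \left(-70 - \frac{34}{-171 - 73}\right) = - 200 \left(-70 - \frac{34}{-244}\right) = - 200 \left(-70 - - \frac{17}{122}\right) = - 200 \left(-70 + \frac{17}{122}\right) = \left(-200\right) \left(- \frac{8523}{122}\right) = \frac{852300}{61}$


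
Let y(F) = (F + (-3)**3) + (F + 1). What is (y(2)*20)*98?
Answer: -43120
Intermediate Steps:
y(F) = -26 + 2*F (y(F) = (F - 27) + (1 + F) = (-27 + F) + (1 + F) = -26 + 2*F)
(y(2)*20)*98 = ((-26 + 2*2)*20)*98 = ((-26 + 4)*20)*98 = -22*20*98 = -440*98 = -43120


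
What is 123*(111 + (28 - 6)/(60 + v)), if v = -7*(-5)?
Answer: 1299741/95 ≈ 13681.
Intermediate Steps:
v = 35
123*(111 + (28 - 6)/(60 + v)) = 123*(111 + (28 - 6)/(60 + 35)) = 123*(111 + 22/95) = 123*(10567/95) = 1299741/95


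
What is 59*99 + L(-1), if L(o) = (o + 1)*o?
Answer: 5841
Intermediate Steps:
L(o) = o*(1 + o) (L(o) = (1 + o)*o = o*(1 + o))
59*99 + L(-1) = 59*99 - (1 - 1) = 5841 - 1*0 = 5841 + 0 = 5841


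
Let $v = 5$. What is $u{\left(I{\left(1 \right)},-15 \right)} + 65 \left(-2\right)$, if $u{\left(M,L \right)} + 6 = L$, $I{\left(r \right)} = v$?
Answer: $-151$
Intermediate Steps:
$I{\left(r \right)} = 5$
$u{\left(M,L \right)} = -6 + L$
$u{\left(I{\left(1 \right)},-15 \right)} + 65 \left(-2\right) = \left(-6 - 15\right) + 65 \left(-2\right) = -21 - 130 = -151$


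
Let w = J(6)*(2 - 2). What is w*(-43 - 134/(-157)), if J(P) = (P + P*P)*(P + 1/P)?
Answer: 0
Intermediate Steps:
J(P) = (P + 1/P)*(P + P²) (J(P) = (P + P²)*(P + 1/P) = (P + 1/P)*(P + P²))
w = 0 (w = (1 + 6 + 6² + 6³)*(2 - 2) = (1 + 6 + 36 + 216)*0 = 259*0 = 0)
w*(-43 - 134/(-157)) = 0*(-43 - 134/(-157)) = 0*(-43 - 134*(-1/157)) = 0*(-43 + 134/157) = 0*(-6617/157) = 0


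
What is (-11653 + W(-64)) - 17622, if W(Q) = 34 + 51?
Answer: -29190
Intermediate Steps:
W(Q) = 85
(-11653 + W(-64)) - 17622 = (-11653 + 85) - 17622 = -11568 - 17622 = -29190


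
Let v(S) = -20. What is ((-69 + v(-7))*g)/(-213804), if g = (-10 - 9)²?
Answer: 32129/213804 ≈ 0.15027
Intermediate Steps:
g = 361 (g = (-19)² = 361)
((-69 + v(-7))*g)/(-213804) = ((-69 - 20)*361)/(-213804) = -89*361*(-1/213804) = -32129*(-1/213804) = 32129/213804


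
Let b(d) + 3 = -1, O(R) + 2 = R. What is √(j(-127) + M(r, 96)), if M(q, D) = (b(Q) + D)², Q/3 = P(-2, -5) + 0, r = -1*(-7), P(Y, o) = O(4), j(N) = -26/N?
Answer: √136519158/127 ≈ 92.001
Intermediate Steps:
O(R) = -2 + R
P(Y, o) = 2 (P(Y, o) = -2 + 4 = 2)
r = 7
Q = 6 (Q = 3*(2 + 0) = 3*2 = 6)
b(d) = -4 (b(d) = -3 - 1 = -4)
M(q, D) = (-4 + D)²
√(j(-127) + M(r, 96)) = √(-26/(-127) + (-4 + 96)²) = √(-26*(-1/127) + 92²) = √(26/127 + 8464) = √(1074954/127) = √136519158/127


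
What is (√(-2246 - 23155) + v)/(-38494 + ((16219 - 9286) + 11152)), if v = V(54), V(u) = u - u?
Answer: -I*√25401/20409 ≈ -0.0078091*I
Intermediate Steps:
V(u) = 0
v = 0
(√(-2246 - 23155) + v)/(-38494 + ((16219 - 9286) + 11152)) = (√(-2246 - 23155) + 0)/(-38494 + ((16219 - 9286) + 11152)) = (√(-25401) + 0)/(-38494 + (6933 + 11152)) = (I*√25401 + 0)/(-38494 + 18085) = (I*√25401)/(-20409) = (I*√25401)*(-1/20409) = -I*√25401/20409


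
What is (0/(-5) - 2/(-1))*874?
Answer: 1748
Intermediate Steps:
(0/(-5) - 2/(-1))*874 = (0*(-⅕) - 2*(-1))*874 = (0 + 2)*874 = 2*874 = 1748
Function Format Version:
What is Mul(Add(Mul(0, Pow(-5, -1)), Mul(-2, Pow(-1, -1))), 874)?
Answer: 1748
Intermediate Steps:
Mul(Add(Mul(0, Pow(-5, -1)), Mul(-2, Pow(-1, -1))), 874) = Mul(Add(Mul(0, Rational(-1, 5)), Mul(-2, -1)), 874) = Mul(Add(0, 2), 874) = Mul(2, 874) = 1748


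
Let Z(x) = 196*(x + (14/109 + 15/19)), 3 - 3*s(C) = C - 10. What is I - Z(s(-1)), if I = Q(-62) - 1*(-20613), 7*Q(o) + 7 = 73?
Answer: 849285757/43491 ≈ 19528.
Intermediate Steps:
s(C) = 13/3 - C/3 (s(C) = 1 - (C - 10)/3 = 1 - (-10 + C)/3 = 1 + (10/3 - C/3) = 13/3 - C/3)
Q(o) = 66/7 (Q(o) = -1 + (⅐)*73 = -1 + 73/7 = 66/7)
I = 144357/7 (I = 66/7 - 1*(-20613) = 66/7 + 20613 = 144357/7 ≈ 20622.)
Z(x) = 372596/2071 + 196*x (Z(x) = 196*(x + (14*(1/109) + 15*(1/19))) = 196*(x + (14/109 + 15/19)) = 196*(x + 1901/2071) = 196*(1901/2071 + x) = 372596/2071 + 196*x)
I - Z(s(-1)) = 144357/7 - (372596/2071 + 196*(13/3 - ⅓*(-1))) = 144357/7 - (372596/2071 + 196*(13/3 + ⅓)) = 144357/7 - (372596/2071 + 196*(14/3)) = 144357/7 - (372596/2071 + 2744/3) = 144357/7 - 1*6800612/6213 = 144357/7 - 6800612/6213 = 849285757/43491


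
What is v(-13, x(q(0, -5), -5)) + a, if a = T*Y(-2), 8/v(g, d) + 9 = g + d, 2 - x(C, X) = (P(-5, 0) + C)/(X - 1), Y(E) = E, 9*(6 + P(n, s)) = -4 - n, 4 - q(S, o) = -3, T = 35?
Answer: -37666/535 ≈ -70.404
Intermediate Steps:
q(S, o) = 7 (q(S, o) = 4 - 1*(-3) = 4 + 3 = 7)
P(n, s) = -58/9 - n/9 (P(n, s) = -6 + (-4 - n)/9 = -6 + (-4/9 - n/9) = -58/9 - n/9)
x(C, X) = 2 - (-53/9 + C)/(-1 + X) (x(C, X) = 2 - ((-58/9 - ⅑*(-5)) + C)/(X - 1) = 2 - ((-58/9 + 5/9) + C)/(-1 + X) = 2 - (-53/9 + C)/(-1 + X))
v(g, d) = 8/(-9 + d + g) (v(g, d) = 8/(-9 + (g + d)) = 8/(-9 + (d + g)) = 8/(-9 + d + g))
a = -70 (a = 35*(-2) = -70)
v(-13, x(q(0, -5), -5)) + a = 8/(-9 + (35/9 - 1*7 + 2*(-5))/(-1 - 5) - 13) - 70 = 8/(-9 + (35/9 - 7 - 10)/(-6) - 13) - 70 = 8/(-9 - ⅙*(-118/9) - 13) - 70 = 8/(-9 + 59/27 - 13) - 70 = 8/(-535/27) - 70 = 8*(-27/535) - 70 = -216/535 - 70 = -37666/535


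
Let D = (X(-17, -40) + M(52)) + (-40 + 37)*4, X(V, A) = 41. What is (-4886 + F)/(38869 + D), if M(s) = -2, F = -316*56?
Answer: -11291/19448 ≈ -0.58057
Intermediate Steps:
F = -17696
D = 27 (D = (41 - 2) + (-40 + 37)*4 = 39 - 3*4 = 39 - 12 = 27)
(-4886 + F)/(38869 + D) = (-4886 - 17696)/(38869 + 27) = -22582/38896 = -22582*1/38896 = -11291/19448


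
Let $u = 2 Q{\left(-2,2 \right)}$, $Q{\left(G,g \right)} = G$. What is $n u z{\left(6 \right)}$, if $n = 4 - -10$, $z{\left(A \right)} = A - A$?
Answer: $0$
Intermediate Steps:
$u = -4$ ($u = 2 \left(-2\right) = -4$)
$z{\left(A \right)} = 0$
$n = 14$ ($n = 4 + 10 = 14$)
$n u z{\left(6 \right)} = 14 \left(-4\right) 0 = \left(-56\right) 0 = 0$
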